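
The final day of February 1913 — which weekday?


February 1913 has 28 days
Anchor: Jan 1, 1913. With p = 1913 - 1 = 1912: (p + p//4 - p//100 + p//400) mod 7 = (1912 + 478 - 19 + 4) mod 7 = 2375 mod 7 = 2 -> Wednesday (Mon=0 ... Sun=6)
Days before February (Jan): 31; February 1 index = (2 + 31) mod 7 = 5 -> Saturday
Last day offset: 28 - 1 = 27 days
Weekday index = (5 + 27) mod 7 = 4

Friday, February 28


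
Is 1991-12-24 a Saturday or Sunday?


Anchor: Jan 1, 1991. With p = 1991 - 1 = 1990: (p + p//4 - p//100 + p//400) mod 7 = (1990 + 497 - 19 + 4) mod 7 = 2472 mod 7 = 1 -> Tuesday (Mon=0 ... Sun=6)
Day of year: 358; offset = 357
Weekday index = (1 + 357) mod 7 = 1 -> Tuesday
Weekend days: Saturday, Sunday

No


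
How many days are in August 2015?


August 2015

31 days


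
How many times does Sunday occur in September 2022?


September 2022 has 30 days
Anchor: Jan 1, 2022. With p = 2022 - 1 = 2021: (p + p//4 - p//100 + p//400) mod 7 = (2021 + 505 - 20 + 5) mod 7 = 2511 mod 7 = 5 -> Saturday (Mon=0 ... Sun=6)
Days before September (Jan-Aug): 243; September 1 index = (5 + 243) mod 7 = 3 -> Thursday
First Sunday is September 4
Sundays: 4, 11, 18, 25

4 Sundays


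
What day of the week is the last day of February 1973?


February 1973 has 28 days
Anchor: Jan 1, 1973. With p = 1973 - 1 = 1972: (p + p//4 - p//100 + p//400) mod 7 = (1972 + 493 - 19 + 4) mod 7 = 2450 mod 7 = 0 -> Monday (Mon=0 ... Sun=6)
Days before February (Jan): 31; February 1 index = (0 + 31) mod 7 = 3 -> Thursday
Last day offset: 28 - 1 = 27 days
Weekday index = (3 + 27) mod 7 = 2

Wednesday, February 28


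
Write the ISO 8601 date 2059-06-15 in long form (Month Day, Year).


ISO 2059-06-15 parses as year=2059, month=06, day=15
Month 6 -> June

June 15, 2059


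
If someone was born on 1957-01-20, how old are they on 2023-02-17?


Birth: 1957-01-20
Reference: 2023-02-17
Year difference: 2023 - 1957 = 66

66 years old


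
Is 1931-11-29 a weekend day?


Anchor: Jan 1, 1931. With p = 1931 - 1 = 1930: (p + p//4 - p//100 + p//400) mod 7 = (1930 + 482 - 19 + 4) mod 7 = 2397 mod 7 = 3 -> Thursday (Mon=0 ... Sun=6)
Day of year: 333; offset = 332
Weekday index = (3 + 332) mod 7 = 6 -> Sunday
Weekend days: Saturday, Sunday

Yes


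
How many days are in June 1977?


June 1977

30 days


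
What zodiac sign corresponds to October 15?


Date: October 15
Conventional tropical zodiac dates: Libra from September 23 onward; Scorpio starts October 23
October 15 falls within the Libra range

Libra


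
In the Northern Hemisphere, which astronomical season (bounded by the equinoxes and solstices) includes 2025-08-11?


Date: August 11
Astronomical Summer (approx.; exact equinox/solstice day varies by year): June 21 to September 21
August 11 falls within the Summer window

Summer


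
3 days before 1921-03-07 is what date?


Start: 1921-03-07, subtract 3 days
7 - 3 = 4 stays within March 1921

Result: 1921-03-04


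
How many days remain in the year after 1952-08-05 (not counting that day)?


Day of year: 218 of 366
Remaining = 366 - 218

148 days


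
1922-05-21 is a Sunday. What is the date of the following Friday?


Current: Sunday
Target: Friday
Days ahead: 5

Next Friday: 1922-05-26


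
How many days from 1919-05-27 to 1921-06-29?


From 1919-05-27 to 1921-06-29
1919-05-27: days before May = 31 + 28 + 31 + 30 = 120 (1919 is not a leap year); day of year = 120 + 27 = 147
1921-06-29: days before June = 31 + 28 + 31 + 30 + 31 = 151 (1921 is not a leap year); day of year = 151 + 29 = 180
Rest of 1919: 365 - 147 = 218
Full years 1920 (366): 366
Total = 218 + 366 + 180 = 764

764 days


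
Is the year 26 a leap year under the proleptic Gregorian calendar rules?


Gregorian leap year rule: divisible by 4, but not by 100, unless also by 400.
26 is not divisible by 4 -> not a leap year

No


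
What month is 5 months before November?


November is month 11
11 - 5 = 6

June


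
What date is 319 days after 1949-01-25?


Start: 1949-01-25, add 319 days
January 1949 has 31 days: 31 - 25 = 6 days to January 31 -> 313 left
February 1949 has 28 days -> 285 left
March 1949 has 31 days -> 254 left
April 1949 has 30 days -> 224 left
May 1949 has 31 days -> 193 left
June 1949 has 30 days -> 163 left
July 1949 has 31 days -> 132 left
August 1949 has 31 days -> 101 left
September 1949 has 30 days -> 71 left
October 1949 has 31 days -> 40 left
November 1949 has 30 days -> 10 left
December 1949: 10 <= 31 -> lands on December 10

Result: 1949-12-10


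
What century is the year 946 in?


Century = (year - 1) // 100 + 1
= (946 - 1) // 100 + 1
= 945 // 100 + 1
= 9 + 1

10th century


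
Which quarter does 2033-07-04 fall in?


Month: July (month 7)
Q1: Jan-Mar, Q2: Apr-Jun, Q3: Jul-Sep, Q4: Oct-Dec

Q3


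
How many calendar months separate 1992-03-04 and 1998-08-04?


From March 1992 to August 1998
6 years * 12 = 72 months, plus 5 months = 77

77 months


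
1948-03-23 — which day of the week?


Date: March 23, 1948
Anchor: Jan 1, 1948. With p = 1948 - 1 = 1947: (p + p//4 - p//100 + p//400) mod 7 = (1947 + 486 - 19 + 4) mod 7 = 2418 mod 7 = 3 -> Thursday (Mon=0 ... Sun=6)
Days before March (Jan-Feb): 60; offset = 60 + 23 - 1 = 82
Weekday index = (3 + 82) mod 7 = 1

Day of the week: Tuesday


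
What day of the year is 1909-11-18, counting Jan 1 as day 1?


Date: November 18, 1909
Days in months 1 through 10: 304
Plus 18 days in November

Day of year: 322


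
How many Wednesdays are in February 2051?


February 2051 has 28 days
Anchor: Jan 1, 2051. With p = 2051 - 1 = 2050: (p + p//4 - p//100 + p//400) mod 7 = (2050 + 512 - 20 + 5) mod 7 = 2547 mod 7 = 6 -> Sunday (Mon=0 ... Sun=6)
Days before February (Jan): 31; February 1 index = (6 + 31) mod 7 = 2 -> Wednesday
First Wednesday is February 1
Wednesdays: 1, 8, 15, 22

4 Wednesdays


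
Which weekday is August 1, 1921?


Target: August 1, 1921
Anchor: Jan 1, 1921. With p = 1921 - 1 = 1920: (p + p//4 - p//100 + p//400) mod 7 = (1920 + 480 - 19 + 4) mod 7 = 2385 mod 7 = 5 -> Saturday (Mon=0 ... Sun=6)
Days before August (Jan-Jul): 212 days
Weekday index = (5 + 212) mod 7 = 0

Monday


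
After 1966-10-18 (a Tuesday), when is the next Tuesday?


Current: Tuesday
Target: Tuesday
Days ahead: 7

Next Tuesday: 1966-10-25


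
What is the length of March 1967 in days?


March 1967

31 days


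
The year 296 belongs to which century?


Century = (year - 1) // 100 + 1
= (296 - 1) // 100 + 1
= 295 // 100 + 1
= 2 + 1

3rd century


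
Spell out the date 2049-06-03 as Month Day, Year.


ISO 2049-06-03 parses as year=2049, month=06, day=03
Month 6 -> June

June 3, 2049


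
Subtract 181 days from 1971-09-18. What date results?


Start: 1971-09-18, subtract 181 days
Back 18 days from September 18 reaches August 31, 1971 -> 163 left
August 1971 has 31 days -> back to July 31, 1971 -> 132 left
July 1971 has 31 days -> back to June 30, 1971 -> 101 left
June 1971 has 30 days -> back to May 31, 1971 -> 71 left
May 1971 has 31 days -> back to April 30, 1971 -> 40 left
April 1971 has 30 days -> back to March 31, 1971 -> 10 left
March 1971: 31 - 10 = 21 -> lands on March 21

Result: 1971-03-21


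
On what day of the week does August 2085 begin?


Target: August 1, 2085
Anchor: Jan 1, 2085. With p = 2085 - 1 = 2084: (p + p//4 - p//100 + p//400) mod 7 = (2084 + 521 - 20 + 5) mod 7 = 2590 mod 7 = 0 -> Monday (Mon=0 ... Sun=6)
Days before August (Jan-Jul): 212 days
Weekday index = (0 + 212) mod 7 = 2

Wednesday


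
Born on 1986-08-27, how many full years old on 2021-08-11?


Birth: 1986-08-27
Reference: 2021-08-11
Year difference: 2021 - 1986 = 35
Birthday not yet reached in 2021, subtract 1

34 years old


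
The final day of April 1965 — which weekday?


April 1965 has 30 days
Anchor: Jan 1, 1965. With p = 1965 - 1 = 1964: (p + p//4 - p//100 + p//400) mod 7 = (1964 + 491 - 19 + 4) mod 7 = 2440 mod 7 = 4 -> Friday (Mon=0 ... Sun=6)
Days before April (Jan-Mar): 90; April 1 index = (4 + 90) mod 7 = 3 -> Thursday
Last day offset: 30 - 1 = 29 days
Weekday index = (3 + 29) mod 7 = 4

Friday, April 30


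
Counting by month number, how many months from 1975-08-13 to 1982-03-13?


From August 1975 to March 1982
7 years * 12 = 84 months, minus 5 months = 79

79 months


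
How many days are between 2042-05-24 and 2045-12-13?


From 2042-05-24 to 2045-12-13
2042-05-24: days before May = 31 + 28 + 31 + 30 = 120 (2042 is not a leap year); day of year = 120 + 24 = 144
2045-12-13: days before December = 31 + 28 + 31 + 30 + 31 + 30 + 31 + 31 + 30 + 31 + 30 = 334 (2045 is not a leap year); day of year = 334 + 13 = 347
Rest of 2042: 365 - 144 = 221
Full years 2043 (365), 2044 (366): 731
Total = 221 + 731 + 347 = 1299

1299 days


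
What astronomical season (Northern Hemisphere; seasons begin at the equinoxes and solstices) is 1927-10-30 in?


Date: October 30
Astronomical Autumn (approx.; exact equinox/solstice day varies by year): September 22 to December 20
October 30 falls within the Autumn window

Autumn


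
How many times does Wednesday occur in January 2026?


January 2026 has 31 days
Anchor: Jan 1, 2026. With p = 2026 - 1 = 2025: (p + p//4 - p//100 + p//400) mod 7 = (2025 + 506 - 20 + 5) mod 7 = 2516 mod 7 = 3 -> Thursday (Mon=0 ... Sun=6)
January 1 is the anchor itself -> Thursday
First Wednesday is January 7
Wednesdays: 7, 14, 21, 28

4 Wednesdays


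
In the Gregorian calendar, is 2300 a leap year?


Gregorian leap year rule: divisible by 4, but not by 100, unless also by 400.
2300 is divisible by 100 but not 400 -> not a leap year

No


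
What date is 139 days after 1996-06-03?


Start: 1996-06-03, add 139 days
June 1996 has 30 days: 30 - 3 = 27 days to June 30 -> 112 left
July 1996 has 31 days -> 81 left
August 1996 has 31 days -> 50 left
September 1996 has 30 days -> 20 left
October 1996: 20 <= 31 -> lands on October 20

Result: 1996-10-20


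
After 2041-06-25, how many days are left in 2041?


Day of year: 176 of 365
Remaining = 365 - 176

189 days


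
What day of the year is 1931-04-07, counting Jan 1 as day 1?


Date: April 7, 1931
Days in months 1 through 3: 90
Plus 7 days in April

Day of year: 97


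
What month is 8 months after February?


February is month 2
2 + 8 = 10

October


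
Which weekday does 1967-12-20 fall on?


Date: December 20, 1967
Anchor: Jan 1, 1967. With p = 1967 - 1 = 1966: (p + p//4 - p//100 + p//400) mod 7 = (1966 + 491 - 19 + 4) mod 7 = 2442 mod 7 = 6 -> Sunday (Mon=0 ... Sun=6)
Days before December (Jan-Nov): 334; offset = 334 + 20 - 1 = 353
Weekday index = (6 + 353) mod 7 = 2

Day of the week: Wednesday


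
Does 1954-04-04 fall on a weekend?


Anchor: Jan 1, 1954. With p = 1954 - 1 = 1953: (p + p//4 - p//100 + p//400) mod 7 = (1953 + 488 - 19 + 4) mod 7 = 2426 mod 7 = 4 -> Friday (Mon=0 ... Sun=6)
Day of year: 94; offset = 93
Weekday index = (4 + 93) mod 7 = 6 -> Sunday
Weekend days: Saturday, Sunday

Yes


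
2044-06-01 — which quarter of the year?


Month: June (month 6)
Q1: Jan-Mar, Q2: Apr-Jun, Q3: Jul-Sep, Q4: Oct-Dec

Q2


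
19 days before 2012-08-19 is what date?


Start: 2012-08-19, subtract 19 days
Back 19 days from August 19 reaches July 31, 2012 -> 0 left
July 2012: 31 - 0 = 31 -> lands on July 31

Result: 2012-07-31


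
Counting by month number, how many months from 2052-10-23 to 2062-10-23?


From October 2052 to October 2062
10 years * 12 = 120 months = 120

120 months


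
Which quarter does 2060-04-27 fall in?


Month: April (month 4)
Q1: Jan-Mar, Q2: Apr-Jun, Q3: Jul-Sep, Q4: Oct-Dec

Q2


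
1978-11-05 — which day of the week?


Date: November 5, 1978
Anchor: Jan 1, 1978. With p = 1978 - 1 = 1977: (p + p//4 - p//100 + p//400) mod 7 = (1977 + 494 - 19 + 4) mod 7 = 2456 mod 7 = 6 -> Sunday (Mon=0 ... Sun=6)
Days before November (Jan-Oct): 304; offset = 304 + 5 - 1 = 308
Weekday index = (6 + 308) mod 7 = 6

Day of the week: Sunday


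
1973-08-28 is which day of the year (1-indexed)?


Date: August 28, 1973
Days in months 1 through 7: 212
Plus 28 days in August

Day of year: 240


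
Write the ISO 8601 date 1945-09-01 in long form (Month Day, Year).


ISO 1945-09-01 parses as year=1945, month=09, day=01
Month 9 -> September

September 1, 1945


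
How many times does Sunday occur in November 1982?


November 1982 has 30 days
Anchor: Jan 1, 1982. With p = 1982 - 1 = 1981: (p + p//4 - p//100 + p//400) mod 7 = (1981 + 495 - 19 + 4) mod 7 = 2461 mod 7 = 4 -> Friday (Mon=0 ... Sun=6)
Days before November (Jan-Oct): 304; November 1 index = (4 + 304) mod 7 = 0 -> Monday
First Sunday is November 7
Sundays: 7, 14, 21, 28

4 Sundays


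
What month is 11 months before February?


February is month 2
2 - 11 = -9; wrap: -9 + 12 = 3

March


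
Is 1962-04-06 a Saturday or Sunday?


Anchor: Jan 1, 1962. With p = 1962 - 1 = 1961: (p + p//4 - p//100 + p//400) mod 7 = (1961 + 490 - 19 + 4) mod 7 = 2436 mod 7 = 0 -> Monday (Mon=0 ... Sun=6)
Day of year: 96; offset = 95
Weekday index = (0 + 95) mod 7 = 4 -> Friday
Weekend days: Saturday, Sunday

No


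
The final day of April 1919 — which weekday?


April 1919 has 30 days
Anchor: Jan 1, 1919. With p = 1919 - 1 = 1918: (p + p//4 - p//100 + p//400) mod 7 = (1918 + 479 - 19 + 4) mod 7 = 2382 mod 7 = 2 -> Wednesday (Mon=0 ... Sun=6)
Days before April (Jan-Mar): 90; April 1 index = (2 + 90) mod 7 = 1 -> Tuesday
Last day offset: 30 - 1 = 29 days
Weekday index = (1 + 29) mod 7 = 2

Wednesday, April 30


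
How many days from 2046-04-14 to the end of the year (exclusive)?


Day of year: 104 of 365
Remaining = 365 - 104

261 days


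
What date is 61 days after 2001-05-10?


Start: 2001-05-10, add 61 days
May 2001 has 31 days: 31 - 10 = 21 days to May 31 -> 40 left
June 2001 has 30 days -> 10 left
July 2001: 10 <= 31 -> lands on July 10

Result: 2001-07-10


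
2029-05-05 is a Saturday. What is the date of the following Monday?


Current: Saturday
Target: Monday
Days ahead: 2

Next Monday: 2029-05-07


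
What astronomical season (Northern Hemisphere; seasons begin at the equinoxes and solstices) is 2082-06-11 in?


Date: June 11
Astronomical Spring (approx.; exact equinox/solstice day varies by year): March 20 to June 20
June 11 falls within the Spring window

Spring


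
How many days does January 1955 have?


January 1955

31 days


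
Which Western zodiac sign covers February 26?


Date: February 26
Conventional tropical zodiac dates: Pisces from February 19 onward; Aries starts March 21
February 26 falls within the Pisces range

Pisces


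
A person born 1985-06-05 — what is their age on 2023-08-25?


Birth: 1985-06-05
Reference: 2023-08-25
Year difference: 2023 - 1985 = 38

38 years old


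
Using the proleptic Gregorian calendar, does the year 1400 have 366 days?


Gregorian leap year rule: divisible by 4, but not by 100, unless also by 400.
1400 is divisible by 100 but not 400 -> not a leap year

No


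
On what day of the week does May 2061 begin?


Target: May 1, 2061
Anchor: Jan 1, 2061. With p = 2061 - 1 = 2060: (p + p//4 - p//100 + p//400) mod 7 = (2060 + 515 - 20 + 5) mod 7 = 2560 mod 7 = 5 -> Saturday (Mon=0 ... Sun=6)
Days before May (Jan-Apr): 120 days
Weekday index = (5 + 120) mod 7 = 6

Sunday


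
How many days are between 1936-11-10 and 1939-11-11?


From 1936-11-10 to 1939-11-11
1936-11-10: days before November = 31 + 29 + 31 + 30 + 31 + 30 + 31 + 31 + 30 + 31 = 305 (1936 is a leap year); day of year = 305 + 10 = 315
1939-11-11: days before November = 31 + 28 + 31 + 30 + 31 + 30 + 31 + 31 + 30 + 31 = 304 (1939 is not a leap year); day of year = 304 + 11 = 315
Rest of 1936: 366 - 315 = 51
Full years 1937 (365), 1938 (365): 730
Total = 51 + 730 + 315 = 1096

1096 days


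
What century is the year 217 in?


Century = (year - 1) // 100 + 1
= (217 - 1) // 100 + 1
= 216 // 100 + 1
= 2 + 1

3rd century


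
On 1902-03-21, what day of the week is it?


Date: March 21, 1902
Anchor: Jan 1, 1902. With p = 1902 - 1 = 1901: (p + p//4 - p//100 + p//400) mod 7 = (1901 + 475 - 19 + 4) mod 7 = 2361 mod 7 = 2 -> Wednesday (Mon=0 ... Sun=6)
Days before March (Jan-Feb): 59; offset = 59 + 21 - 1 = 79
Weekday index = (2 + 79) mod 7 = 4

Day of the week: Friday


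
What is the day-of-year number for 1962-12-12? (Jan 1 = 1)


Date: December 12, 1962
Days in months 1 through 11: 334
Plus 12 days in December

Day of year: 346


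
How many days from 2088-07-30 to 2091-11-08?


From 2088-07-30 to 2091-11-08
2088-07-30: days before July = 31 + 29 + 31 + 30 + 31 + 30 = 182 (2088 is a leap year); day of year = 182 + 30 = 212
2091-11-08: days before November = 31 + 28 + 31 + 30 + 31 + 30 + 31 + 31 + 30 + 31 = 304 (2091 is not a leap year); day of year = 304 + 8 = 312
Rest of 2088: 366 - 212 = 154
Full years 2089 (365), 2090 (365): 730
Total = 154 + 730 + 312 = 1196

1196 days


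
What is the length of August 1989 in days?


August 1989

31 days


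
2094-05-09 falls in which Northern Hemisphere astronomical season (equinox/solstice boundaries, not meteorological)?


Date: May 9
Astronomical Spring (approx.; exact equinox/solstice day varies by year): March 20 to June 20
May 9 falls within the Spring window

Spring


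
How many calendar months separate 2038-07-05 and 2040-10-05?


From July 2038 to October 2040
2 years * 12 = 24 months, plus 3 months = 27

27 months


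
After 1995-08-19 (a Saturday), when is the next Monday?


Current: Saturday
Target: Monday
Days ahead: 2

Next Monday: 1995-08-21


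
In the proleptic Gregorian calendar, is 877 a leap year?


Gregorian leap year rule: divisible by 4, but not by 100, unless also by 400.
877 is not divisible by 4 -> not a leap year

No


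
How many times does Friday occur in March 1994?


March 1994 has 31 days
Anchor: Jan 1, 1994. With p = 1994 - 1 = 1993: (p + p//4 - p//100 + p//400) mod 7 = (1993 + 498 - 19 + 4) mod 7 = 2476 mod 7 = 5 -> Saturday (Mon=0 ... Sun=6)
Days before March (Jan-Feb): 59; March 1 index = (5 + 59) mod 7 = 1 -> Tuesday
First Friday is March 4
Fridays: 4, 11, 18, 25

4 Fridays


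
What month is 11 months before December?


December is month 12
12 - 11 = 1

January


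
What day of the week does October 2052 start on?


Target: October 1, 2052
Anchor: Jan 1, 2052. With p = 2052 - 1 = 2051: (p + p//4 - p//100 + p//400) mod 7 = (2051 + 512 - 20 + 5) mod 7 = 2548 mod 7 = 0 -> Monday (Mon=0 ... Sun=6)
Days before October (Jan-Sep): 274 days
Weekday index = (0 + 274) mod 7 = 1

Tuesday


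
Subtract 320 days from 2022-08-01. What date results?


Start: 2022-08-01, subtract 320 days
Back 1 day from August 1 reaches July 31, 2022 -> 319 left
July 2022 has 31 days -> back to June 30, 2022 -> 288 left
June 2022 has 30 days -> back to May 31, 2022 -> 258 left
May 2022 has 31 days -> back to April 30, 2022 -> 227 left
April 2022 has 30 days -> back to March 31, 2022 -> 197 left
March 2022 has 31 days -> back to February 28, 2022 -> 166 left
February 2022 has 28 days -> back to January 31, 2022 -> 138 left
January 2022 has 31 days -> back to December 31, 2021 -> 107 left
December 2021 has 31 days -> back to November 30, 2021 -> 76 left
November 2021 has 30 days -> back to October 31, 2021 -> 46 left
October 2021 has 31 days -> back to September 30, 2021 -> 15 left
September 2021: 30 - 15 = 15 -> lands on September 15

Result: 2021-09-15


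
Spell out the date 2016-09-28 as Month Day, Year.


ISO 2016-09-28 parses as year=2016, month=09, day=28
Month 9 -> September

September 28, 2016


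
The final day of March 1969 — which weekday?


March 1969 has 31 days
Anchor: Jan 1, 1969. With p = 1969 - 1 = 1968: (p + p//4 - p//100 + p//400) mod 7 = (1968 + 492 - 19 + 4) mod 7 = 2445 mod 7 = 2 -> Wednesday (Mon=0 ... Sun=6)
Days before March (Jan-Feb): 59; March 1 index = (2 + 59) mod 7 = 5 -> Saturday
Last day offset: 31 - 1 = 30 days
Weekday index = (5 + 30) mod 7 = 0

Monday, March 31


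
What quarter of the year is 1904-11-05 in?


Month: November (month 11)
Q1: Jan-Mar, Q2: Apr-Jun, Q3: Jul-Sep, Q4: Oct-Dec

Q4


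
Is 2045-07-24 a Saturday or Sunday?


Anchor: Jan 1, 2045. With p = 2045 - 1 = 2044: (p + p//4 - p//100 + p//400) mod 7 = (2044 + 511 - 20 + 5) mod 7 = 2540 mod 7 = 6 -> Sunday (Mon=0 ... Sun=6)
Day of year: 205; offset = 204
Weekday index = (6 + 204) mod 7 = 0 -> Monday
Weekend days: Saturday, Sunday

No


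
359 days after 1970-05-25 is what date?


Start: 1970-05-25, add 359 days
May 1970 has 31 days: 31 - 25 = 6 days to May 31 -> 353 left
June 1970 has 30 days -> 323 left
July 1970 has 31 days -> 292 left
August 1970 has 31 days -> 261 left
September 1970 has 30 days -> 231 left
October 1970 has 31 days -> 200 left
November 1970 has 30 days -> 170 left
December 1970 has 31 days -> 139 left
January 1971 has 31 days -> 108 left
February 1971 has 28 days -> 80 left
March 1971 has 31 days -> 49 left
April 1971 has 30 days -> 19 left
May 1971: 19 <= 31 -> lands on May 19

Result: 1971-05-19


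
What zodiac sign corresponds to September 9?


Date: September 9
Conventional tropical zodiac dates: Virgo from August 23 onward; Libra starts September 23
September 9 falls within the Virgo range

Virgo


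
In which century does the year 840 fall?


Century = (year - 1) // 100 + 1
= (840 - 1) // 100 + 1
= 839 // 100 + 1
= 8 + 1

9th century


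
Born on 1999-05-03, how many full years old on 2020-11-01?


Birth: 1999-05-03
Reference: 2020-11-01
Year difference: 2020 - 1999 = 21

21 years old


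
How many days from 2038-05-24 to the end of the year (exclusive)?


Day of year: 144 of 365
Remaining = 365 - 144

221 days


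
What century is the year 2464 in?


Century = (year - 1) // 100 + 1
= (2464 - 1) // 100 + 1
= 2463 // 100 + 1
= 24 + 1

25th century


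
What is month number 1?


Month 1 of 12

January


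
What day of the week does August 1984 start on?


Target: August 1, 1984
Anchor: Jan 1, 1984. With p = 1984 - 1 = 1983: (p + p//4 - p//100 + p//400) mod 7 = (1983 + 495 - 19 + 4) mod 7 = 2463 mod 7 = 6 -> Sunday (Mon=0 ... Sun=6)
Days before August (Jan-Jul): 213 days
Weekday index = (6 + 213) mod 7 = 2

Wednesday


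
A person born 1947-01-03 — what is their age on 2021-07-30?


Birth: 1947-01-03
Reference: 2021-07-30
Year difference: 2021 - 1947 = 74

74 years old


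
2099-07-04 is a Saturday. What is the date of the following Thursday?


Current: Saturday
Target: Thursday
Days ahead: 5

Next Thursday: 2099-07-09


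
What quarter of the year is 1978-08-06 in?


Month: August (month 8)
Q1: Jan-Mar, Q2: Apr-Jun, Q3: Jul-Sep, Q4: Oct-Dec

Q3


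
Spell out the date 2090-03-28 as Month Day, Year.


ISO 2090-03-28 parses as year=2090, month=03, day=28
Month 3 -> March

March 28, 2090


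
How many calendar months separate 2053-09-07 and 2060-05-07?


From September 2053 to May 2060
7 years * 12 = 84 months, minus 4 months = 80

80 months


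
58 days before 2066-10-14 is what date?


Start: 2066-10-14, subtract 58 days
Back 14 days from October 14 reaches September 30, 2066 -> 44 left
September 2066 has 30 days -> back to August 31, 2066 -> 14 left
August 2066: 31 - 14 = 17 -> lands on August 17

Result: 2066-08-17


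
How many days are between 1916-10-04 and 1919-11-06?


From 1916-10-04 to 1919-11-06
1916-10-04: days before October = 31 + 29 + 31 + 30 + 31 + 30 + 31 + 31 + 30 = 274 (1916 is a leap year); day of year = 274 + 4 = 278
1919-11-06: days before November = 31 + 28 + 31 + 30 + 31 + 30 + 31 + 31 + 30 + 31 = 304 (1919 is not a leap year); day of year = 304 + 6 = 310
Rest of 1916: 366 - 278 = 88
Full years 1917 (365), 1918 (365): 730
Total = 88 + 730 + 310 = 1128

1128 days


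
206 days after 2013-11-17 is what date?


Start: 2013-11-17, add 206 days
November 2013 has 30 days: 30 - 17 = 13 days to November 30 -> 193 left
December 2013 has 31 days -> 162 left
January 2014 has 31 days -> 131 left
February 2014 has 28 days -> 103 left
March 2014 has 31 days -> 72 left
April 2014 has 30 days -> 42 left
May 2014 has 31 days -> 11 left
June 2014: 11 <= 30 -> lands on June 11

Result: 2014-06-11


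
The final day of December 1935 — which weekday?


December 1935 has 31 days
Anchor: Jan 1, 1935. With p = 1935 - 1 = 1934: (p + p//4 - p//100 + p//400) mod 7 = (1934 + 483 - 19 + 4) mod 7 = 2402 mod 7 = 1 -> Tuesday (Mon=0 ... Sun=6)
Days before December (Jan-Nov): 334; December 1 index = (1 + 334) mod 7 = 6 -> Sunday
Last day offset: 31 - 1 = 30 days
Weekday index = (6 + 30) mod 7 = 1

Tuesday, December 31


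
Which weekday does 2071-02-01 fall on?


Date: February 1, 2071
Anchor: Jan 1, 2071. With p = 2071 - 1 = 2070: (p + p//4 - p//100 + p//400) mod 7 = (2070 + 517 - 20 + 5) mod 7 = 2572 mod 7 = 3 -> Thursday (Mon=0 ... Sun=6)
Days before February (Jan): 31; offset = 31 + 1 - 1 = 31
Weekday index = (3 + 31) mod 7 = 6

Day of the week: Sunday


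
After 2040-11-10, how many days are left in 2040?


Day of year: 315 of 366
Remaining = 366 - 315

51 days


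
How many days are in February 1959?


February 1959 (leap year: no)

28 days


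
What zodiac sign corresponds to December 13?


Date: December 13
Conventional tropical zodiac dates: Sagittarius from November 22 onward; Capricorn starts December 22
December 13 falls within the Sagittarius range

Sagittarius


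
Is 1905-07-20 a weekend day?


Anchor: Jan 1, 1905. With p = 1905 - 1 = 1904: (p + p//4 - p//100 + p//400) mod 7 = (1904 + 476 - 19 + 4) mod 7 = 2365 mod 7 = 6 -> Sunday (Mon=0 ... Sun=6)
Day of year: 201; offset = 200
Weekday index = (6 + 200) mod 7 = 3 -> Thursday
Weekend days: Saturday, Sunday

No


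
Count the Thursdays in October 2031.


October 2031 has 31 days
Anchor: Jan 1, 2031. With p = 2031 - 1 = 2030: (p + p//4 - p//100 + p//400) mod 7 = (2030 + 507 - 20 + 5) mod 7 = 2522 mod 7 = 2 -> Wednesday (Mon=0 ... Sun=6)
Days before October (Jan-Sep): 273; October 1 index = (2 + 273) mod 7 = 2 -> Wednesday
First Thursday is October 2
Thursdays: 2, 9, 16, 23, 30

5 Thursdays


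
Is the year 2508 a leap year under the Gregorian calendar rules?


Gregorian leap year rule: divisible by 4, but not by 100, unless also by 400.
2508 is divisible by 4 but not 100 -> leap year

Yes


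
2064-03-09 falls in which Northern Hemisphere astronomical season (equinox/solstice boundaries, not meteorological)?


Date: March 9
Astronomical Winter (approx.; exact equinox/solstice day varies by year): December 21 to March 19
March 9 falls within the Winter window

Winter


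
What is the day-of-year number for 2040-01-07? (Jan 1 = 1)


Date: January 7, 2040
No months before January
Plus 7 days in January

Day of year: 7


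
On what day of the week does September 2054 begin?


Target: September 1, 2054
Anchor: Jan 1, 2054. With p = 2054 - 1 = 2053: (p + p//4 - p//100 + p//400) mod 7 = (2053 + 513 - 20 + 5) mod 7 = 2551 mod 7 = 3 -> Thursday (Mon=0 ... Sun=6)
Days before September (Jan-Aug): 243 days
Weekday index = (3 + 243) mod 7 = 1

Tuesday


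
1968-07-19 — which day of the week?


Date: July 19, 1968
Anchor: Jan 1, 1968. With p = 1968 - 1 = 1967: (p + p//4 - p//100 + p//400) mod 7 = (1967 + 491 - 19 + 4) mod 7 = 2443 mod 7 = 0 -> Monday (Mon=0 ... Sun=6)
Days before July (Jan-Jun): 182; offset = 182 + 19 - 1 = 200
Weekday index = (0 + 200) mod 7 = 4

Day of the week: Friday


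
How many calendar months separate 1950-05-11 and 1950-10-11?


From May 1950 to October 1950
0 years * 12 = 0 months, plus 5 months = 5

5 months


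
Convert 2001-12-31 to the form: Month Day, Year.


ISO 2001-12-31 parses as year=2001, month=12, day=31
Month 12 -> December

December 31, 2001


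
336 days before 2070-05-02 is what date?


Start: 2070-05-02, subtract 336 days
Back 2 days from May 2 reaches April 30, 2070 -> 334 left
April 2070 has 30 days -> back to March 31, 2070 -> 304 left
March 2070 has 31 days -> back to February 28, 2070 -> 273 left
February 2070 has 28 days -> back to January 31, 2070 -> 245 left
January 2070 has 31 days -> back to December 31, 2069 -> 214 left
December 2069 has 31 days -> back to November 30, 2069 -> 183 left
November 2069 has 30 days -> back to October 31, 2069 -> 153 left
October 2069 has 31 days -> back to September 30, 2069 -> 122 left
September 2069 has 30 days -> back to August 31, 2069 -> 92 left
August 2069 has 31 days -> back to July 31, 2069 -> 61 left
July 2069 has 31 days -> back to June 30, 2069 -> 30 left
June 2069 has 30 days -> back to May 31, 2069 -> 0 left
May 2069: 31 - 0 = 31 -> lands on May 31

Result: 2069-05-31


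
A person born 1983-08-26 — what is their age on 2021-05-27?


Birth: 1983-08-26
Reference: 2021-05-27
Year difference: 2021 - 1983 = 38
Birthday not yet reached in 2021, subtract 1

37 years old


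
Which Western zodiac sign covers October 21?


Date: October 21
Conventional tropical zodiac dates: Libra from September 23 onward; Scorpio starts October 23
October 21 falls within the Libra range

Libra


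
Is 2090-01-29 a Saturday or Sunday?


Anchor: Jan 1, 2090. With p = 2090 - 1 = 2089: (p + p//4 - p//100 + p//400) mod 7 = (2089 + 522 - 20 + 5) mod 7 = 2596 mod 7 = 6 -> Sunday (Mon=0 ... Sun=6)
Day of year: 29; offset = 28
Weekday index = (6 + 28) mod 7 = 6 -> Sunday
Weekend days: Saturday, Sunday

Yes


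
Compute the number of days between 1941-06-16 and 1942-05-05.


From 1941-06-16 to 1942-05-05
1941-06-16: days before June = 31 + 28 + 31 + 30 + 31 = 151 (1941 is not a leap year); day of year = 151 + 16 = 167
1942-05-05: days before May = 31 + 28 + 31 + 30 = 120 (1942 is not a leap year); day of year = 120 + 5 = 125
Rest of 1941: 365 - 167 = 198
Total = 198 + 125 = 323

323 days


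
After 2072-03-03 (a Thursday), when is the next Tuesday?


Current: Thursday
Target: Tuesday
Days ahead: 5

Next Tuesday: 2072-03-08


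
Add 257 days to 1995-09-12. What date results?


Start: 1995-09-12, add 257 days
September 1995 has 30 days: 30 - 12 = 18 days to September 30 -> 239 left
October 1995 has 31 days -> 208 left
November 1995 has 30 days -> 178 left
December 1995 has 31 days -> 147 left
January 1996 has 31 days -> 116 left
February 1996 has 29 days -> 87 left
March 1996 has 31 days -> 56 left
April 1996 has 30 days -> 26 left
May 1996: 26 <= 31 -> lands on May 26

Result: 1996-05-26


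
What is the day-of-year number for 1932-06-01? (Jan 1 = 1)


Date: June 1, 1932
Days in months 1 through 5: 152
Plus 1 days in June

Day of year: 153


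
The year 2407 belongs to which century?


Century = (year - 1) // 100 + 1
= (2407 - 1) // 100 + 1
= 2406 // 100 + 1
= 24 + 1

25th century


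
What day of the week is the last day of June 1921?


June 1921 has 30 days
Anchor: Jan 1, 1921. With p = 1921 - 1 = 1920: (p + p//4 - p//100 + p//400) mod 7 = (1920 + 480 - 19 + 4) mod 7 = 2385 mod 7 = 5 -> Saturday (Mon=0 ... Sun=6)
Days before June (Jan-May): 151; June 1 index = (5 + 151) mod 7 = 2 -> Wednesday
Last day offset: 30 - 1 = 29 days
Weekday index = (2 + 29) mod 7 = 3

Thursday, June 30


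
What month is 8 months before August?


August is month 8
8 - 8 = 0; wrap: 0 + 12 = 12

December


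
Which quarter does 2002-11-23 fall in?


Month: November (month 11)
Q1: Jan-Mar, Q2: Apr-Jun, Q3: Jul-Sep, Q4: Oct-Dec

Q4


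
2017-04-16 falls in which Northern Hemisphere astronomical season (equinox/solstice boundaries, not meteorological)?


Date: April 16
Astronomical Spring (approx.; exact equinox/solstice day varies by year): March 20 to June 20
April 16 falls within the Spring window

Spring


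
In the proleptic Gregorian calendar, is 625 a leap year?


Gregorian leap year rule: divisible by 4, but not by 100, unless also by 400.
625 is not divisible by 4 -> not a leap year

No


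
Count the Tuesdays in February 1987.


February 1987 has 28 days
Anchor: Jan 1, 1987. With p = 1987 - 1 = 1986: (p + p//4 - p//100 + p//400) mod 7 = (1986 + 496 - 19 + 4) mod 7 = 2467 mod 7 = 3 -> Thursday (Mon=0 ... Sun=6)
Days before February (Jan): 31; February 1 index = (3 + 31) mod 7 = 6 -> Sunday
First Tuesday is February 3
Tuesdays: 3, 10, 17, 24

4 Tuesdays


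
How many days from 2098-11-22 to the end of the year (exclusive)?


Day of year: 326 of 365
Remaining = 365 - 326

39 days


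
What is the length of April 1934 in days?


April 1934

30 days


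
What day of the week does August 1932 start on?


Target: August 1, 1932
Anchor: Jan 1, 1932. With p = 1932 - 1 = 1931: (p + p//4 - p//100 + p//400) mod 7 = (1931 + 482 - 19 + 4) mod 7 = 2398 mod 7 = 4 -> Friday (Mon=0 ... Sun=6)
Days before August (Jan-Jul): 213 days
Weekday index = (4 + 213) mod 7 = 0

Monday


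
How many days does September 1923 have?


September 1923

30 days


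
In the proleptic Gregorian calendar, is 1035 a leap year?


Gregorian leap year rule: divisible by 4, but not by 100, unless also by 400.
1035 is not divisible by 4 -> not a leap year

No


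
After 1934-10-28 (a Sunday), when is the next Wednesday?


Current: Sunday
Target: Wednesday
Days ahead: 3

Next Wednesday: 1934-10-31


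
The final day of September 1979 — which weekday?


September 1979 has 30 days
Anchor: Jan 1, 1979. With p = 1979 - 1 = 1978: (p + p//4 - p//100 + p//400) mod 7 = (1978 + 494 - 19 + 4) mod 7 = 2457 mod 7 = 0 -> Monday (Mon=0 ... Sun=6)
Days before September (Jan-Aug): 243; September 1 index = (0 + 243) mod 7 = 5 -> Saturday
Last day offset: 30 - 1 = 29 days
Weekday index = (5 + 29) mod 7 = 6

Sunday, September 30


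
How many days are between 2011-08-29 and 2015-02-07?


From 2011-08-29 to 2015-02-07
2011-08-29: days before August = 31 + 28 + 31 + 30 + 31 + 30 + 31 = 212 (2011 is not a leap year); day of year = 212 + 29 = 241
2015-02-07: days before February = 31; day of year = 31 + 7 = 38
Rest of 2011: 365 - 241 = 124
Full years 2012 (366), 2013 (365), 2014 (365): 1096
Total = 124 + 1096 + 38 = 1258

1258 days


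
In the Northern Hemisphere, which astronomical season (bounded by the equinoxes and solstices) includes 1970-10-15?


Date: October 15
Astronomical Autumn (approx.; exact equinox/solstice day varies by year): September 22 to December 20
October 15 falls within the Autumn window

Autumn


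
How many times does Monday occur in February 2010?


February 2010 has 28 days
Anchor: Jan 1, 2010. With p = 2010 - 1 = 2009: (p + p//4 - p//100 + p//400) mod 7 = (2009 + 502 - 20 + 5) mod 7 = 2496 mod 7 = 4 -> Friday (Mon=0 ... Sun=6)
Days before February (Jan): 31; February 1 index = (4 + 31) mod 7 = 0 -> Monday
First Monday is February 1
Mondays: 1, 8, 15, 22

4 Mondays


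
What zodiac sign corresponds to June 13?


Date: June 13
Conventional tropical zodiac dates: Gemini from May 21 onward; Cancer starts June 21
June 13 falls within the Gemini range

Gemini


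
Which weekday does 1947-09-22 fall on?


Date: September 22, 1947
Anchor: Jan 1, 1947. With p = 1947 - 1 = 1946: (p + p//4 - p//100 + p//400) mod 7 = (1946 + 486 - 19 + 4) mod 7 = 2417 mod 7 = 2 -> Wednesday (Mon=0 ... Sun=6)
Days before September (Jan-Aug): 243; offset = 243 + 22 - 1 = 264
Weekday index = (2 + 264) mod 7 = 0

Day of the week: Monday


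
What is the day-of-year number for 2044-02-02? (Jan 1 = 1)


Date: February 2, 2044
Days in months 1 through 1: 31
Plus 2 days in February

Day of year: 33


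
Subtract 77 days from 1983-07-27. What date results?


Start: 1983-07-27, subtract 77 days
Back 27 days from July 27 reaches June 30, 1983 -> 50 left
June 1983 has 30 days -> back to May 31, 1983 -> 20 left
May 1983: 31 - 20 = 11 -> lands on May 11

Result: 1983-05-11


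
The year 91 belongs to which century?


Century = (year - 1) // 100 + 1
= (91 - 1) // 100 + 1
= 90 // 100 + 1
= 0 + 1

1st century


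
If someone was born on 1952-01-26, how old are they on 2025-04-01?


Birth: 1952-01-26
Reference: 2025-04-01
Year difference: 2025 - 1952 = 73

73 years old


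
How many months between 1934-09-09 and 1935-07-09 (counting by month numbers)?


From September 1934 to July 1935
1 year * 12 = 12 months, minus 2 months = 10

10 months


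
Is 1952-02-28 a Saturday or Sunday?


Anchor: Jan 1, 1952. With p = 1952 - 1 = 1951: (p + p//4 - p//100 + p//400) mod 7 = (1951 + 487 - 19 + 4) mod 7 = 2423 mod 7 = 1 -> Tuesday (Mon=0 ... Sun=6)
Day of year: 59; offset = 58
Weekday index = (1 + 58) mod 7 = 3 -> Thursday
Weekend days: Saturday, Sunday

No


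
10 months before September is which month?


September is month 9
9 - 10 = -1; wrap: -1 + 12 = 11

November


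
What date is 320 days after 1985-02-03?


Start: 1985-02-03, add 320 days
February 1985 has 28 days: 28 - 3 = 25 days to February 28 -> 295 left
March 1985 has 31 days -> 264 left
April 1985 has 30 days -> 234 left
May 1985 has 31 days -> 203 left
June 1985 has 30 days -> 173 left
July 1985 has 31 days -> 142 left
August 1985 has 31 days -> 111 left
September 1985 has 30 days -> 81 left
October 1985 has 31 days -> 50 left
November 1985 has 30 days -> 20 left
December 1985: 20 <= 31 -> lands on December 20

Result: 1985-12-20


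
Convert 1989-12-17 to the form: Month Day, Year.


ISO 1989-12-17 parses as year=1989, month=12, day=17
Month 12 -> December

December 17, 1989


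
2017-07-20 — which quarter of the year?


Month: July (month 7)
Q1: Jan-Mar, Q2: Apr-Jun, Q3: Jul-Sep, Q4: Oct-Dec

Q3


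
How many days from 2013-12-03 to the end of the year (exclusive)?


Day of year: 337 of 365
Remaining = 365 - 337

28 days


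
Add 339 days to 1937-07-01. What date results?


Start: 1937-07-01, add 339 days
July 1937 has 31 days: 31 - 1 = 30 days to July 31 -> 309 left
August 1937 has 31 days -> 278 left
September 1937 has 30 days -> 248 left
October 1937 has 31 days -> 217 left
November 1937 has 30 days -> 187 left
December 1937 has 31 days -> 156 left
January 1938 has 31 days -> 125 left
February 1938 has 28 days -> 97 left
March 1938 has 31 days -> 66 left
April 1938 has 30 days -> 36 left
May 1938 has 31 days -> 5 left
June 1938: 5 <= 30 -> lands on June 5

Result: 1938-06-05


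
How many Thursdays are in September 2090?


September 2090 has 30 days
Anchor: Jan 1, 2090. With p = 2090 - 1 = 2089: (p + p//4 - p//100 + p//400) mod 7 = (2089 + 522 - 20 + 5) mod 7 = 2596 mod 7 = 6 -> Sunday (Mon=0 ... Sun=6)
Days before September (Jan-Aug): 243; September 1 index = (6 + 243) mod 7 = 4 -> Friday
First Thursday is September 7
Thursdays: 7, 14, 21, 28

4 Thursdays


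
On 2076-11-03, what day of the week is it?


Date: November 3, 2076
Anchor: Jan 1, 2076. With p = 2076 - 1 = 2075: (p + p//4 - p//100 + p//400) mod 7 = (2075 + 518 - 20 + 5) mod 7 = 2578 mod 7 = 2 -> Wednesday (Mon=0 ... Sun=6)
Days before November (Jan-Oct): 305; offset = 305 + 3 - 1 = 307
Weekday index = (2 + 307) mod 7 = 1

Day of the week: Tuesday


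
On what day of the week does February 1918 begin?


Target: February 1, 1918
Anchor: Jan 1, 1918. With p = 1918 - 1 = 1917: (p + p//4 - p//100 + p//400) mod 7 = (1917 + 479 - 19 + 4) mod 7 = 2381 mod 7 = 1 -> Tuesday (Mon=0 ... Sun=6)
Days before February (Jan): 31 days
Weekday index = (1 + 31) mod 7 = 4

Friday


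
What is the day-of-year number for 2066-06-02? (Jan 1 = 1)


Date: June 2, 2066
Days in months 1 through 5: 151
Plus 2 days in June

Day of year: 153


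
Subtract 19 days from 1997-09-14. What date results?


Start: 1997-09-14, subtract 19 days
Back 14 days from September 14 reaches August 31, 1997 -> 5 left
August 1997: 31 - 5 = 26 -> lands on August 26

Result: 1997-08-26
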